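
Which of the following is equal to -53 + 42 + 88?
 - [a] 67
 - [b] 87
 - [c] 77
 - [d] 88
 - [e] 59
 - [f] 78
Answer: c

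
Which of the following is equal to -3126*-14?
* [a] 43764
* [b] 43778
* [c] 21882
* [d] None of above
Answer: a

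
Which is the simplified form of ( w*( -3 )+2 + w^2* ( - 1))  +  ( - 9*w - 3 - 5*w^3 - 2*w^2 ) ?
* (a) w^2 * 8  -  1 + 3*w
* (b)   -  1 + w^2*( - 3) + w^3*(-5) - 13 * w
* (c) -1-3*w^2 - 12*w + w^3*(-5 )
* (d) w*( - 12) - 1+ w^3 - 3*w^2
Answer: c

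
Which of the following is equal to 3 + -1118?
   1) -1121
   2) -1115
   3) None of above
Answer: 2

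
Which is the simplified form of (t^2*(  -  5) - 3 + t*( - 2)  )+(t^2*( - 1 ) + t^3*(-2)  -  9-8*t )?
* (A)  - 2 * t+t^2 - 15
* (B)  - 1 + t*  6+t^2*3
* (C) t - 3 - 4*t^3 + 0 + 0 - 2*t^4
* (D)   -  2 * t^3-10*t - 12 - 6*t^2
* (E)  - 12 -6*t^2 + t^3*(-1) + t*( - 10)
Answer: D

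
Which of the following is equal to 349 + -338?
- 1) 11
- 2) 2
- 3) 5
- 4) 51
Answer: 1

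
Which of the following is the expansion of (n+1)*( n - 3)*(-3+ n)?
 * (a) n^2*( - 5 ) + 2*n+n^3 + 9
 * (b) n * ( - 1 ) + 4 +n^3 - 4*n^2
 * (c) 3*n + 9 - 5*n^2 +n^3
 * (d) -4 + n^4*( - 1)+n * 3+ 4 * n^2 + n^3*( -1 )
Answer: c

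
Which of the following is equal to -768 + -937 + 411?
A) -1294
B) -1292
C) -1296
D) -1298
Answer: A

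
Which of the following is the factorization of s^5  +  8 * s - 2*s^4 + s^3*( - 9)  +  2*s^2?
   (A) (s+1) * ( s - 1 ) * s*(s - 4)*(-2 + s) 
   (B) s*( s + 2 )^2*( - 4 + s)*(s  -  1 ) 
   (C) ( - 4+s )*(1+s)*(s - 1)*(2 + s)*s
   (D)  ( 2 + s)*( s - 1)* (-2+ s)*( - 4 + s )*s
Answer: C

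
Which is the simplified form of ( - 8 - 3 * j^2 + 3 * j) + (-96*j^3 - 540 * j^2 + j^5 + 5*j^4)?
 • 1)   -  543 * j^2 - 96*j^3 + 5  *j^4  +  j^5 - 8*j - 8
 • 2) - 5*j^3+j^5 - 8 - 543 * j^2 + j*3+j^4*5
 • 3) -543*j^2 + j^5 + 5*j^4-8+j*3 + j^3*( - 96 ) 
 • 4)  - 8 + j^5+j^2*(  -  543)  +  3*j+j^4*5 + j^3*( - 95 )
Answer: 3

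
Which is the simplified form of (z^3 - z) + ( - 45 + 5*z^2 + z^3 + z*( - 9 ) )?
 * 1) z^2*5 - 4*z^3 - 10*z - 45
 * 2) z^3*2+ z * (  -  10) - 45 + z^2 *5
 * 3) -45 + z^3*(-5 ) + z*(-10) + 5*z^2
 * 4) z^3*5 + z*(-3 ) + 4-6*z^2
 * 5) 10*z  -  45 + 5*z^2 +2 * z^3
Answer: 2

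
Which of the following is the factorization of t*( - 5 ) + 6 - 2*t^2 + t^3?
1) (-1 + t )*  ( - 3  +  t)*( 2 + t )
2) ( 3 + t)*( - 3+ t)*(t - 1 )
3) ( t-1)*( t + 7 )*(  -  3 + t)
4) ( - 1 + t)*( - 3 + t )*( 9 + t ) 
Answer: 1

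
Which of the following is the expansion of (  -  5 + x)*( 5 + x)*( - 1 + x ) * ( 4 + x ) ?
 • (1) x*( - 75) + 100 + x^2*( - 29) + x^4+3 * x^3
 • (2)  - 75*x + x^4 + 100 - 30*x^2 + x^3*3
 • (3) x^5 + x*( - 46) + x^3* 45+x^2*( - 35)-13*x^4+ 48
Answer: 1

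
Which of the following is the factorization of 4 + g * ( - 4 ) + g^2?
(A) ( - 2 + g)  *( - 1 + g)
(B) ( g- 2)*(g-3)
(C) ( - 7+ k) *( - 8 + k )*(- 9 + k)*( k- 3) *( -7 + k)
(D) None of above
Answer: D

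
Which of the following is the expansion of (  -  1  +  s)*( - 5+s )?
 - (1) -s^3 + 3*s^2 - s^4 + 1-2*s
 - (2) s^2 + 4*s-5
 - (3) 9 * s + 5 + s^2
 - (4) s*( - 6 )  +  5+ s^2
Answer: 4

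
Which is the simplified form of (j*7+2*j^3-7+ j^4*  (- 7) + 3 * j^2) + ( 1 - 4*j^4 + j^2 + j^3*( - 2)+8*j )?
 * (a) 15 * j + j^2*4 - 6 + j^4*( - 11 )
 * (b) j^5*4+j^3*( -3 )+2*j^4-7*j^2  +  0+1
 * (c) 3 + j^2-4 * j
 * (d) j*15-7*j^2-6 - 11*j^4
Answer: a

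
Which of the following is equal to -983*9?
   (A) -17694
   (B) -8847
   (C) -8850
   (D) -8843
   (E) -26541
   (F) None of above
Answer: B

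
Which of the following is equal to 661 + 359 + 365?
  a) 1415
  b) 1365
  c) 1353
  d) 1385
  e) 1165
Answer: d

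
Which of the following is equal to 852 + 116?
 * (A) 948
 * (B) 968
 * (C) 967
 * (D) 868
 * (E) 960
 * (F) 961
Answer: B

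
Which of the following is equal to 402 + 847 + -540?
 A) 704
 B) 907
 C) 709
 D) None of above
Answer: C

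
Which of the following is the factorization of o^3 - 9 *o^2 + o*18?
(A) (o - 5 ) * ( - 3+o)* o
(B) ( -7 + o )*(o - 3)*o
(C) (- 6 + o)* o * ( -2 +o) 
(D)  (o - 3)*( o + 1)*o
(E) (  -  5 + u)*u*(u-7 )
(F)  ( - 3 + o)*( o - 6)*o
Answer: F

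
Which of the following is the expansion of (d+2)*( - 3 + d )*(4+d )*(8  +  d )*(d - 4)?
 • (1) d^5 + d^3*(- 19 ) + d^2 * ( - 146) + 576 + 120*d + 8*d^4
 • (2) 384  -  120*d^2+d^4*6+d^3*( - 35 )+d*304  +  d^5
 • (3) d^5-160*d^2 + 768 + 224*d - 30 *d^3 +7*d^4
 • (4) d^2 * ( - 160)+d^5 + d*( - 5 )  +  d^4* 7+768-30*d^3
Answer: 3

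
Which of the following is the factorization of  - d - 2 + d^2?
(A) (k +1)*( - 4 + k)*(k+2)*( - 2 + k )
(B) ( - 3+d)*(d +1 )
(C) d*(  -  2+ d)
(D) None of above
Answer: D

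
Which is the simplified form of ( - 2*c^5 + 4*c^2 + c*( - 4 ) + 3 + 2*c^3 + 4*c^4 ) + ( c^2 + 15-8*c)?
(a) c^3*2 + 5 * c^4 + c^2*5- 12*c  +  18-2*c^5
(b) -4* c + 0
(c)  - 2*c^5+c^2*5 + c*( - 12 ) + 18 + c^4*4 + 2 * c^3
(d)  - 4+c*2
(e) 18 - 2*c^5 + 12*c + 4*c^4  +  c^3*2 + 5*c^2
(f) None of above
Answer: c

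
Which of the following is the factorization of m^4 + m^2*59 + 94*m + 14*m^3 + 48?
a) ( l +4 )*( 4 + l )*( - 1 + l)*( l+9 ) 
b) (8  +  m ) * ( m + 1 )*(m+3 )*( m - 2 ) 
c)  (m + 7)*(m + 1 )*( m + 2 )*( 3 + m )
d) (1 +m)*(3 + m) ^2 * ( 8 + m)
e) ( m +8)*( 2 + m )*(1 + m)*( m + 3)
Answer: e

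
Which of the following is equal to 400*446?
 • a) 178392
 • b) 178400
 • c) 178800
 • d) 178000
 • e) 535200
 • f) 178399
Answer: b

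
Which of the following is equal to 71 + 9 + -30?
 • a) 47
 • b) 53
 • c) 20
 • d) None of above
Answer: d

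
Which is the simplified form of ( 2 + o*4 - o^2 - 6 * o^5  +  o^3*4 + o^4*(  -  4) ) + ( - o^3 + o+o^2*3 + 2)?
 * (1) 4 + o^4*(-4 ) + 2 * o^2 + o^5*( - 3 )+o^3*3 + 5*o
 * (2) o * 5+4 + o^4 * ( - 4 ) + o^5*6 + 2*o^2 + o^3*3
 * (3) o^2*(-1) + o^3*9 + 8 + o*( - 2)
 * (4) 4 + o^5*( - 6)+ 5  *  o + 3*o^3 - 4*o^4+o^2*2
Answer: 4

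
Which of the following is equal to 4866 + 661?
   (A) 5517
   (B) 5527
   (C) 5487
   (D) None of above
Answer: B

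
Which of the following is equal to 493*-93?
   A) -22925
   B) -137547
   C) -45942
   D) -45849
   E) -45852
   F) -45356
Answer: D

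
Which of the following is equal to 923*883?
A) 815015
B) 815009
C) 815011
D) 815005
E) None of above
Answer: B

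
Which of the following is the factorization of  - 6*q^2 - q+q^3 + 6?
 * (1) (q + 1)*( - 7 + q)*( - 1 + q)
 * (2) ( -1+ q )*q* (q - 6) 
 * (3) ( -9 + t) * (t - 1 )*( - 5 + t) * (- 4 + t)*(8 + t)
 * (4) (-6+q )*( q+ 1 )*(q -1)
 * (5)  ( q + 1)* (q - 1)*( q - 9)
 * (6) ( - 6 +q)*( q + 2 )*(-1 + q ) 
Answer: 4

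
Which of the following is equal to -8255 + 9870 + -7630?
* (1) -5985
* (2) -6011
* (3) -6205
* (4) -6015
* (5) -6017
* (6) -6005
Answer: 4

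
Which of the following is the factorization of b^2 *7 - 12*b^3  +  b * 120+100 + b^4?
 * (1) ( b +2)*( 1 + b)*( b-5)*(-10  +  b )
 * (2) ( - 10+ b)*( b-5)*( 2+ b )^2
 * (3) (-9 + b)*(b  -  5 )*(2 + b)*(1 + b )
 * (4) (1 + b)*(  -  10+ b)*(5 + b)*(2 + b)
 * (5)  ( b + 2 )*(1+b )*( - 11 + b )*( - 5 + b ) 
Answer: 1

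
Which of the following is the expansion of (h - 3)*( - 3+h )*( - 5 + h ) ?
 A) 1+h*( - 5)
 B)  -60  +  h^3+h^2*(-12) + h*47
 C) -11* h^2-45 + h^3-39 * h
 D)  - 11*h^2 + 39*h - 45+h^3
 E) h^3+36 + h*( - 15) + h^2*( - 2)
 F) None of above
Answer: D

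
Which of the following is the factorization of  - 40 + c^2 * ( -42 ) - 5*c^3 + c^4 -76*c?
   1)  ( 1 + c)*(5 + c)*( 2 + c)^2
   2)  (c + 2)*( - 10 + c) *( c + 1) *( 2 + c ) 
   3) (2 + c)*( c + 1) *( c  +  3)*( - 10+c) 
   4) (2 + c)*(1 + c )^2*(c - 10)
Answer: 2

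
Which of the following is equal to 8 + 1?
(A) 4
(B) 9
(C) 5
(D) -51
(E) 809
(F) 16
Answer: B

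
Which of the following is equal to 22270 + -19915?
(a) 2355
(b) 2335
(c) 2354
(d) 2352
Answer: a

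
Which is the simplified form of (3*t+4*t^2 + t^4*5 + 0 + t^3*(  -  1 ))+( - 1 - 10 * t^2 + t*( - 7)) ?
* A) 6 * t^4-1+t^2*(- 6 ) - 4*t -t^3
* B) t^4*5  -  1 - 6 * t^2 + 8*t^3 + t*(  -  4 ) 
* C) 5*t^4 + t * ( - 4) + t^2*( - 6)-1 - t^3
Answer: C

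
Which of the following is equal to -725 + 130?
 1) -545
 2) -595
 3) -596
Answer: 2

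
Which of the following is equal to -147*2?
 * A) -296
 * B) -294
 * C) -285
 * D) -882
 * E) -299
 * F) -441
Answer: B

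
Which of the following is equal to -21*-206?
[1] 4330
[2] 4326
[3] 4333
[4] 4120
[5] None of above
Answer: 2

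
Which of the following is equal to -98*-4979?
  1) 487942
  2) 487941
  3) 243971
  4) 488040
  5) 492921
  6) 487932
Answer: 1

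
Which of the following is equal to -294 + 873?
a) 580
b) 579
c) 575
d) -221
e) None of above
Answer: b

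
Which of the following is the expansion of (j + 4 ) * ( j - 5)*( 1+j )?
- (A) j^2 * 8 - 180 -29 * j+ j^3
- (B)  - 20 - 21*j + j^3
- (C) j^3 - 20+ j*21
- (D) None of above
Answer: B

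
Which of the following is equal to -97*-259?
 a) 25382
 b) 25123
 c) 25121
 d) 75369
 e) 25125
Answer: b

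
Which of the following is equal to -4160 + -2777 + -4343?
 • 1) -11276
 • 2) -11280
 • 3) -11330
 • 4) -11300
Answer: 2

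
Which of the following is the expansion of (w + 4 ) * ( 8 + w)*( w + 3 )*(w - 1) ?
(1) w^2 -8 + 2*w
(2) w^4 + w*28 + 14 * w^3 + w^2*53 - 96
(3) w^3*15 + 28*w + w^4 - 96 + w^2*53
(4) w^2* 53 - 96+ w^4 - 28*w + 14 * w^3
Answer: 2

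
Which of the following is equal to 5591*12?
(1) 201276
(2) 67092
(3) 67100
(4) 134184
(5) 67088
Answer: 2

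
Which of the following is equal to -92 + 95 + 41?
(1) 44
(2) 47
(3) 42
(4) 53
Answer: 1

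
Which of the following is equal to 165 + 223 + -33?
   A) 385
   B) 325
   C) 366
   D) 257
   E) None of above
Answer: E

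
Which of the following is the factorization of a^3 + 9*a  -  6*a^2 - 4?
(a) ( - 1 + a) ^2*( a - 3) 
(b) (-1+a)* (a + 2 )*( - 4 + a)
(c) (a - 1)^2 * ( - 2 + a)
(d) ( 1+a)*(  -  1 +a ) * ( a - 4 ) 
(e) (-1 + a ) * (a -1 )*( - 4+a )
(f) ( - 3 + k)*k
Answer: e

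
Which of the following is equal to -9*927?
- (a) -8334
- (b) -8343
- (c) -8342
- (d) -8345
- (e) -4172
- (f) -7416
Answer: b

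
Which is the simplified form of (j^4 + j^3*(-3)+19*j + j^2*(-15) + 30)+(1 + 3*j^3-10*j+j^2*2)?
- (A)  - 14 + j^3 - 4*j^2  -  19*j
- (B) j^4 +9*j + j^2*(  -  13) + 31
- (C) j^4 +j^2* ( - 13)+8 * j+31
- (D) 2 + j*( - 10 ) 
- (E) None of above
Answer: B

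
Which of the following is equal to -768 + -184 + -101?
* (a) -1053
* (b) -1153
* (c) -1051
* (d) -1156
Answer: a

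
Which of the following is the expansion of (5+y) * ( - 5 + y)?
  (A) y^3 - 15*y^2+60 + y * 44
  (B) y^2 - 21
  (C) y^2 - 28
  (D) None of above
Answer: D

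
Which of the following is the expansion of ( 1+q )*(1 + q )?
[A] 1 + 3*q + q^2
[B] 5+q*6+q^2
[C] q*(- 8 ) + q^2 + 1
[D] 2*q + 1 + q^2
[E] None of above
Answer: D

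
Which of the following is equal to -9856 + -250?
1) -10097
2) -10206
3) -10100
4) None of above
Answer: 4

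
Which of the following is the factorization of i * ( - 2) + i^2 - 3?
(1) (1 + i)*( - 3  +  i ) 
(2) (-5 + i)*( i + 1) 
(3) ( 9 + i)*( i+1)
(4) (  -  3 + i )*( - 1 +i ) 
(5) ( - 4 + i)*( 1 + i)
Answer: 1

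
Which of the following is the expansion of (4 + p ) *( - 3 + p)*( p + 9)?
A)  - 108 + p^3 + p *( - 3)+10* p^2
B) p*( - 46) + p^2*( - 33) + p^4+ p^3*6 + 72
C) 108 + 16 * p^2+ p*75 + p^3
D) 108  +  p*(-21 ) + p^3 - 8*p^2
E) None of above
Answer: A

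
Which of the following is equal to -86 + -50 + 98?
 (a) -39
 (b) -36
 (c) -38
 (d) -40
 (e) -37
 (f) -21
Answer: c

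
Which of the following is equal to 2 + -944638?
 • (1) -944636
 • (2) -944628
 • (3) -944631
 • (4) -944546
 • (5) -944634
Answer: 1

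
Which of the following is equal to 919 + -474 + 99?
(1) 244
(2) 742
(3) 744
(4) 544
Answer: 4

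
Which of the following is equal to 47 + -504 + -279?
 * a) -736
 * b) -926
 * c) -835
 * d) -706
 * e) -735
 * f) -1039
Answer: a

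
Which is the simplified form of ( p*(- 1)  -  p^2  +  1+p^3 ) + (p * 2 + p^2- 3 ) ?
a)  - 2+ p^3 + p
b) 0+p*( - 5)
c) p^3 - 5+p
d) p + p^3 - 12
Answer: a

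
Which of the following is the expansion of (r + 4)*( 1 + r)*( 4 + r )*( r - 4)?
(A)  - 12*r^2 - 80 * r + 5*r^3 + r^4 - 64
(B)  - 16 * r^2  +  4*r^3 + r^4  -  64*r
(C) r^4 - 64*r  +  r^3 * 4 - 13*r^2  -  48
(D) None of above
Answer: A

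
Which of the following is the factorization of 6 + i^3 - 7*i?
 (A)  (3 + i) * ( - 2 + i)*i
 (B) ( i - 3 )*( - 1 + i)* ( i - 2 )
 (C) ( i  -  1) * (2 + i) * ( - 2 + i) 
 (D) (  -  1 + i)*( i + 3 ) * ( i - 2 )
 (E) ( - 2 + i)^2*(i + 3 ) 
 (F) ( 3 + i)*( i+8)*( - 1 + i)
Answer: D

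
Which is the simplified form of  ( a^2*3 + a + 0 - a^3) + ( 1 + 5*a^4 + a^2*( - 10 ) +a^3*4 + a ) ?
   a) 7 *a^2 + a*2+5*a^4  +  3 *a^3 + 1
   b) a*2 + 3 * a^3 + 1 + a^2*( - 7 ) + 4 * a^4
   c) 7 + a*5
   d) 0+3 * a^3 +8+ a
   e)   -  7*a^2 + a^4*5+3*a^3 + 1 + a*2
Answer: e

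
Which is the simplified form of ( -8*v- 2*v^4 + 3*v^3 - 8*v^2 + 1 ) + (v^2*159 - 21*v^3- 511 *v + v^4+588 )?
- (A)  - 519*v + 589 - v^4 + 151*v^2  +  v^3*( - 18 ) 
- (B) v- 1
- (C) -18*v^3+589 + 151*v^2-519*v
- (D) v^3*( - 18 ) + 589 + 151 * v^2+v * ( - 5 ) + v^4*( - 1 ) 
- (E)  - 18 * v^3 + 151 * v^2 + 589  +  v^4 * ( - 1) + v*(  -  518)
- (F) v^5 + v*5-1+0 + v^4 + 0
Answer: A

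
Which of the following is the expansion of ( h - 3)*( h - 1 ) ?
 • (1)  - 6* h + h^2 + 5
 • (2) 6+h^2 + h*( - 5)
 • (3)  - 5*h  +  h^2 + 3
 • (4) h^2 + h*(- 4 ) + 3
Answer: 4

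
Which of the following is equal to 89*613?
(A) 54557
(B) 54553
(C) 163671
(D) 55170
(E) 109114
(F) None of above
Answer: A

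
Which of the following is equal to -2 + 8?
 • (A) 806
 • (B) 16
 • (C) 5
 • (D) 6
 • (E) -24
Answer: D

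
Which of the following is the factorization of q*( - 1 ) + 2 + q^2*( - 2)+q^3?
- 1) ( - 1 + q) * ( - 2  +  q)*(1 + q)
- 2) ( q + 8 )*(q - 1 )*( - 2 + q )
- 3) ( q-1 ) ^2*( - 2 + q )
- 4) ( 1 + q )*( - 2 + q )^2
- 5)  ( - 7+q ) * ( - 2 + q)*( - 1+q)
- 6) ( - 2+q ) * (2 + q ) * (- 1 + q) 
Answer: 1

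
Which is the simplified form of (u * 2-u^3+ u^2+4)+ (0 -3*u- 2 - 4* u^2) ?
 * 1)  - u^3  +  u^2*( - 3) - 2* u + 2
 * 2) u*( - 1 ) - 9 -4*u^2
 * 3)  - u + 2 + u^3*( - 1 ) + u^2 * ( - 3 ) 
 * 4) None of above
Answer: 3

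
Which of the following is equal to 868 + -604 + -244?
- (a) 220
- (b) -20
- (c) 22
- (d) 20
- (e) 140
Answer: d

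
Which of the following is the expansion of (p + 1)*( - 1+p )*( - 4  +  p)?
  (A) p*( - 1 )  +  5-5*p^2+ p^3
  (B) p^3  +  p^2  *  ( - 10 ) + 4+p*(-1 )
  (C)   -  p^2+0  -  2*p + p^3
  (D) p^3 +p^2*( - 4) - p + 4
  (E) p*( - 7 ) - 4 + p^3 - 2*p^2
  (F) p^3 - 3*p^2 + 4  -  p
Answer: D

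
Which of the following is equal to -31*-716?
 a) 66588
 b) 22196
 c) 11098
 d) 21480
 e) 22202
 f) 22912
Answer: b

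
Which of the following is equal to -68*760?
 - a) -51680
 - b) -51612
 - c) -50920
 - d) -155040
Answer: a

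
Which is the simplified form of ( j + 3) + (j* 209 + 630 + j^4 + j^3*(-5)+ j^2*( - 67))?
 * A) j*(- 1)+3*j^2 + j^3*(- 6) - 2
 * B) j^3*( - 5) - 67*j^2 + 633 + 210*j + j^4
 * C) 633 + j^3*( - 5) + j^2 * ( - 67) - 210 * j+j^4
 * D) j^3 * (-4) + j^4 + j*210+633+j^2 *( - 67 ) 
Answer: B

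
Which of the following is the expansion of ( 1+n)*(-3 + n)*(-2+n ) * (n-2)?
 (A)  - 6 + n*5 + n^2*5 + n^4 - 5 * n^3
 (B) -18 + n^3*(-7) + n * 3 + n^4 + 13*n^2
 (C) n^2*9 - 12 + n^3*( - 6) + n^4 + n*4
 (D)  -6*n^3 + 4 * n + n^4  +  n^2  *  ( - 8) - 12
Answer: C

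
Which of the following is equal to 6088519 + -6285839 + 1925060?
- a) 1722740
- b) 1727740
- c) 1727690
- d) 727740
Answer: b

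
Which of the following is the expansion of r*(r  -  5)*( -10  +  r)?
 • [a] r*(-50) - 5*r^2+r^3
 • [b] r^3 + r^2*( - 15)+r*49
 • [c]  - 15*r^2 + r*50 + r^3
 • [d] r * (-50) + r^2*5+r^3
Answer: c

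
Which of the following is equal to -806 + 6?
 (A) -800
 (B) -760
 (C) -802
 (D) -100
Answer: A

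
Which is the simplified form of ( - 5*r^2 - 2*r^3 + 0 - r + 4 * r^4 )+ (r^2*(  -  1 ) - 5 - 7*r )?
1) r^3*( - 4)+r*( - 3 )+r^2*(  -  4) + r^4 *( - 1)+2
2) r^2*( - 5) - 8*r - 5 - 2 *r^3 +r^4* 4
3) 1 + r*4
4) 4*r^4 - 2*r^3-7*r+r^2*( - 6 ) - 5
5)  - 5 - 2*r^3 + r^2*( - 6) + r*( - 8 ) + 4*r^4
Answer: 5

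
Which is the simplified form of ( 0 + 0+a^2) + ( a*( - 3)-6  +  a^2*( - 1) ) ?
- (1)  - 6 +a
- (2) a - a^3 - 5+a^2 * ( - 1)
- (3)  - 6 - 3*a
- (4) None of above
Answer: 3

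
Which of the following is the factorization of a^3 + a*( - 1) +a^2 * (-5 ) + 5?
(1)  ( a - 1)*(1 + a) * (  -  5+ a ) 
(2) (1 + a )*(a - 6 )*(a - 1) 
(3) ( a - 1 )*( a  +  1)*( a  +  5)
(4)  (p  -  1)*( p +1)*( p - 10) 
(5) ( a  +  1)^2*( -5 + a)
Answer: 1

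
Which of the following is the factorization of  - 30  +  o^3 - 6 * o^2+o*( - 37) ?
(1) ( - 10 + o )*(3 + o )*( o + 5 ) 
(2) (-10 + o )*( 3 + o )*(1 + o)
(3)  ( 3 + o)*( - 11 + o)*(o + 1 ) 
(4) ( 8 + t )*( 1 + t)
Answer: 2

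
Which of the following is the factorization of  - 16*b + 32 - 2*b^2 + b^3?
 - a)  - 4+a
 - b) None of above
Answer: b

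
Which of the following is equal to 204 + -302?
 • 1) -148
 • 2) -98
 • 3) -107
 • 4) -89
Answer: 2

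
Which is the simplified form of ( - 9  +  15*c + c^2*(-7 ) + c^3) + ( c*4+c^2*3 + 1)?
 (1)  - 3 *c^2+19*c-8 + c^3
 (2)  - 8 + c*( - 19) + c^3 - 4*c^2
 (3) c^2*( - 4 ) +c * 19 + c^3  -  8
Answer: 3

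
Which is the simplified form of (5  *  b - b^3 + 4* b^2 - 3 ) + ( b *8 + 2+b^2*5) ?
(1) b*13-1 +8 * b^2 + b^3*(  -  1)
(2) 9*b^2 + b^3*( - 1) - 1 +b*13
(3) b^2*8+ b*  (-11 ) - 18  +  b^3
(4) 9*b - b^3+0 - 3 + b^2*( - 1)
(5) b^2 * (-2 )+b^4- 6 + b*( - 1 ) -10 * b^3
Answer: 2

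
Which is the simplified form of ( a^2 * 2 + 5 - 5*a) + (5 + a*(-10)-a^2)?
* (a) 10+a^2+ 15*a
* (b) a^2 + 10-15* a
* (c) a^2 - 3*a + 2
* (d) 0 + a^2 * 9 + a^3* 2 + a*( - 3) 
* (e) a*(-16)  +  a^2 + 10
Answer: b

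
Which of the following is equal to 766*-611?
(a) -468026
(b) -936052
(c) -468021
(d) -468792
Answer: a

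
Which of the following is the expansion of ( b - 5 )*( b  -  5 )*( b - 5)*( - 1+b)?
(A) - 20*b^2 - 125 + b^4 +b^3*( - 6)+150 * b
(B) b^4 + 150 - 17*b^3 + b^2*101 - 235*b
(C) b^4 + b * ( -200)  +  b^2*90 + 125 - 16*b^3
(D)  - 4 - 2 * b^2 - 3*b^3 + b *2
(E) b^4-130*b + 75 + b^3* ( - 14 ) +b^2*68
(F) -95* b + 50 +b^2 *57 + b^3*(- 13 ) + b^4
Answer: C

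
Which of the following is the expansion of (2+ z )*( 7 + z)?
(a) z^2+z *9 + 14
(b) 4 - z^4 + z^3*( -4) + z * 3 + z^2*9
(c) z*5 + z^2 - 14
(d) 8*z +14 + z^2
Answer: a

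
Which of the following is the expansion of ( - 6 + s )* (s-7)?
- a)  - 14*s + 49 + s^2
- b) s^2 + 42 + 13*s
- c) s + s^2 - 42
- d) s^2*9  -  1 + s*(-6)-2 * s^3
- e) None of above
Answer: e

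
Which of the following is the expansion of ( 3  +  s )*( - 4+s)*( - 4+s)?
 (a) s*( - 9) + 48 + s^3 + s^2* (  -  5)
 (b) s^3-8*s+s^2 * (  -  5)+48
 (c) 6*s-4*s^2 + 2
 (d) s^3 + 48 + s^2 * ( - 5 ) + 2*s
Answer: b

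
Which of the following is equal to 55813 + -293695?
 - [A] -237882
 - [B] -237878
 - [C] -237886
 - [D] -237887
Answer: A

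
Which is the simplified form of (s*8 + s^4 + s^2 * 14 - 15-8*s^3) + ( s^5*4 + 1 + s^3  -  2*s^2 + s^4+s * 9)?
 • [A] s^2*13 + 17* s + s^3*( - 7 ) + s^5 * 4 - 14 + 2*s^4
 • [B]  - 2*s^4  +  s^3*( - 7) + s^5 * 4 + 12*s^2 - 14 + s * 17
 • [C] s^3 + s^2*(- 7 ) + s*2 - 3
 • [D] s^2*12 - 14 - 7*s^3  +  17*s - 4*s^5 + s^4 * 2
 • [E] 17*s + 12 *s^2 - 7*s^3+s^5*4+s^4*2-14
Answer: E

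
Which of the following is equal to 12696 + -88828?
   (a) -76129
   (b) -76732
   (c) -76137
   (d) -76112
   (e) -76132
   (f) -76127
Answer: e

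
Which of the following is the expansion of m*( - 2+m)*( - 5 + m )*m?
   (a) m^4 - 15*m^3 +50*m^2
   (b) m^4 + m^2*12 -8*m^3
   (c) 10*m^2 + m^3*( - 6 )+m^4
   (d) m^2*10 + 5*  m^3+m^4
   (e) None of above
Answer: e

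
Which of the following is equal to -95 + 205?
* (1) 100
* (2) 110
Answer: 2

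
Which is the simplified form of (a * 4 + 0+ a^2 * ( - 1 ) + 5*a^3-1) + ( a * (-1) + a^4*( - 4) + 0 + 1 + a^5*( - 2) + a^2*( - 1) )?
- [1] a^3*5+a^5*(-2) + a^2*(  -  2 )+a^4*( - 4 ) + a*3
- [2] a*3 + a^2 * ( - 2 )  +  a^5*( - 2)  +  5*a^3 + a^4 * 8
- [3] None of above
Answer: 1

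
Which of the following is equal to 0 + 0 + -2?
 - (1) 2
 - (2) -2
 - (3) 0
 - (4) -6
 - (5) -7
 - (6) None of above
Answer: 2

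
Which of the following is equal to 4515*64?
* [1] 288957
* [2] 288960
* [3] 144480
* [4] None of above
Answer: 2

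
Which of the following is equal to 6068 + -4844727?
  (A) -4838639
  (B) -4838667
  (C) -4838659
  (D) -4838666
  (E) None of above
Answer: C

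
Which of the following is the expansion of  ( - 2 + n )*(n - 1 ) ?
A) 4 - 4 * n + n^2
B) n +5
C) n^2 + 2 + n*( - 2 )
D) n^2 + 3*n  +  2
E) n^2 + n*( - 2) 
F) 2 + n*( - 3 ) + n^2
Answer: F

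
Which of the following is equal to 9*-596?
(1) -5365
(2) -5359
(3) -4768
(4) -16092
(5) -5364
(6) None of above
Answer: 5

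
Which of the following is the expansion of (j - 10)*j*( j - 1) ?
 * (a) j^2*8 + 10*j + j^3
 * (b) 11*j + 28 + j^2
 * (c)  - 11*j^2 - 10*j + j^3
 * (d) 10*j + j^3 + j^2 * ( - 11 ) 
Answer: d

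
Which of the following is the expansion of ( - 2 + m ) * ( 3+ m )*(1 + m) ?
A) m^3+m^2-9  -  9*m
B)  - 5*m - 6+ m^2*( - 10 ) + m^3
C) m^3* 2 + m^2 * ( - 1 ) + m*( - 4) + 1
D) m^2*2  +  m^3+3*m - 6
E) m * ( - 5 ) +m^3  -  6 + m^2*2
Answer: E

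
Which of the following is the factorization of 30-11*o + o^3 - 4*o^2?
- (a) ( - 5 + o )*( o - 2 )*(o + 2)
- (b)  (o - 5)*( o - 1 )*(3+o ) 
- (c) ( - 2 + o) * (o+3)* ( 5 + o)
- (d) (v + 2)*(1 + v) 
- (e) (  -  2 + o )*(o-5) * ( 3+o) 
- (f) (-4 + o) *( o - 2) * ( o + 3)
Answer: e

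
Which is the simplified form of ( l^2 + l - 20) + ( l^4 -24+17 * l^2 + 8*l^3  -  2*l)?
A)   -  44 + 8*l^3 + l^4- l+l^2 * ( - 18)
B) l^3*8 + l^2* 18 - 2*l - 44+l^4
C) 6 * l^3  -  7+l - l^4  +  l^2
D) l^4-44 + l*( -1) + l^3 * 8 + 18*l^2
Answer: D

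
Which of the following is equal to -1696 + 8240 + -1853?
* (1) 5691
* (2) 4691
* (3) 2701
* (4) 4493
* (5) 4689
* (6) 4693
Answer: 2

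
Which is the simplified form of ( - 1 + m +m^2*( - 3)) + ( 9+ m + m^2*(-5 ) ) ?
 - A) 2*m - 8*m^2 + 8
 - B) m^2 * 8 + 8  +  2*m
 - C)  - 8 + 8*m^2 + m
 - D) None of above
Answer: A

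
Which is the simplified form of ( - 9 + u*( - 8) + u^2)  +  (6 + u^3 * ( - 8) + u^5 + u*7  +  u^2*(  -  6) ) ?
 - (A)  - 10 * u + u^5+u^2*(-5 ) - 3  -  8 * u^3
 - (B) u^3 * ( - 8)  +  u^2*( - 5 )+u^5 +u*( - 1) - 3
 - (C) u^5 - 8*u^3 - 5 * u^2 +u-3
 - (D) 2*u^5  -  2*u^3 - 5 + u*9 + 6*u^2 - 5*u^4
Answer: B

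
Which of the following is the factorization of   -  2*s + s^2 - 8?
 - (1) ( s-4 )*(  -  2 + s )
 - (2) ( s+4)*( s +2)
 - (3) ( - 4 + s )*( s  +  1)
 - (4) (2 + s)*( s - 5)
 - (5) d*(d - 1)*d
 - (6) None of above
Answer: 6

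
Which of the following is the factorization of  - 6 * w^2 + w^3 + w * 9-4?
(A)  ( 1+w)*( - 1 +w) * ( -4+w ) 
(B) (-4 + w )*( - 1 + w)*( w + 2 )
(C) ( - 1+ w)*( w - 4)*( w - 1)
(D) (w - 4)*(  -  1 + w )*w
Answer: C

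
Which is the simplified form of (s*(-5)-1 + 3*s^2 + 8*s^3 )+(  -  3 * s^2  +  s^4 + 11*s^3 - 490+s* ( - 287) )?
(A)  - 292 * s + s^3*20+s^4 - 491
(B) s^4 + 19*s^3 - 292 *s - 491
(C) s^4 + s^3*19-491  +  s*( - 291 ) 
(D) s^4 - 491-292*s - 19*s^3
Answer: B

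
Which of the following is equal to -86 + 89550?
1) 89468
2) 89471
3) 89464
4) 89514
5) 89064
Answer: 3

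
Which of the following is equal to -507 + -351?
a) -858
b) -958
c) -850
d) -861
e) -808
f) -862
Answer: a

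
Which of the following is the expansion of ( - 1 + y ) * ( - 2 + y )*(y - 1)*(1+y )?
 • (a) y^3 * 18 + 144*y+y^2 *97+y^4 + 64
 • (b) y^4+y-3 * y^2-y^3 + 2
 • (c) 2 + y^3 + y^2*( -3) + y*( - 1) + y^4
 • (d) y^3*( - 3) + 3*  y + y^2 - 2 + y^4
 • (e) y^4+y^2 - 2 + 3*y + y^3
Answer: d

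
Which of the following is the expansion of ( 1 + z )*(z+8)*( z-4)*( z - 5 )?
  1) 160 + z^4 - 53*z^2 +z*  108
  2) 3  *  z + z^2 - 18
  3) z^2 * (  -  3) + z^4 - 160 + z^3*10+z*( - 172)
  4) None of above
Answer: 1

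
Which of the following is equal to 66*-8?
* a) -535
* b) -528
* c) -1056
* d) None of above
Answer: b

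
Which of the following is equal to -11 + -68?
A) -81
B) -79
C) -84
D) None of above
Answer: B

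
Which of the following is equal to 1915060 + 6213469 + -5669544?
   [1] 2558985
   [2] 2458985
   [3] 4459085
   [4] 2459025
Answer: 2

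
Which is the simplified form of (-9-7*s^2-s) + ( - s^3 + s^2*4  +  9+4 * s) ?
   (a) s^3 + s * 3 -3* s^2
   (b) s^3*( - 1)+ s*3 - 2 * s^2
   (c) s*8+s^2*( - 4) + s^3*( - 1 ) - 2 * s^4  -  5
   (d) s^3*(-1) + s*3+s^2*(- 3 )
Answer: d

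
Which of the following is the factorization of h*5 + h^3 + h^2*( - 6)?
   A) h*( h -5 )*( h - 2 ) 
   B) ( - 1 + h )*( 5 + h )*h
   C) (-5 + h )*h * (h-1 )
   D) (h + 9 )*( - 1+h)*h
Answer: C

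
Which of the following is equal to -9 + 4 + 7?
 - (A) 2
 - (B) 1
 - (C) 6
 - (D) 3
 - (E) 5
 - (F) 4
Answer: A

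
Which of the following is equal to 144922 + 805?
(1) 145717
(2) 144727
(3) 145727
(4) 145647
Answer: 3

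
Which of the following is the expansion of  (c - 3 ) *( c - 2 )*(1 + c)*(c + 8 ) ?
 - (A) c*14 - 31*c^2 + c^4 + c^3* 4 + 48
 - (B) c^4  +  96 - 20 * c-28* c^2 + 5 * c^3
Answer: A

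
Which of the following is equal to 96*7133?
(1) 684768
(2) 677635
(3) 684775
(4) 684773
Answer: 1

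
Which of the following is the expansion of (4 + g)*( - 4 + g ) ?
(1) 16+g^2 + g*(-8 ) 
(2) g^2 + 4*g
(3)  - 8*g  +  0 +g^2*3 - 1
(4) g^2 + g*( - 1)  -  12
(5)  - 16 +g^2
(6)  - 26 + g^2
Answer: 5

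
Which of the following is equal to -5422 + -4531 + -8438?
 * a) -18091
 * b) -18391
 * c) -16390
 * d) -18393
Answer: b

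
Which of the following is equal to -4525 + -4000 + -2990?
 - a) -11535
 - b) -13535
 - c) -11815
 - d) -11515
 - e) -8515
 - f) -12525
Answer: d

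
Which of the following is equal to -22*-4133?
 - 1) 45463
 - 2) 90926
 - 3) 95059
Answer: 2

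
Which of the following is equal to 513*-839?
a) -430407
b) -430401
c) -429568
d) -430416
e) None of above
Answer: a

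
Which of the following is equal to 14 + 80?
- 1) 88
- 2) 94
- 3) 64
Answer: 2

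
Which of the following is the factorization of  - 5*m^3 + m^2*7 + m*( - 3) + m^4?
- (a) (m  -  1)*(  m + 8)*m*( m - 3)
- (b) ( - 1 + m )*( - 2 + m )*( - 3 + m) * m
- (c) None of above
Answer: c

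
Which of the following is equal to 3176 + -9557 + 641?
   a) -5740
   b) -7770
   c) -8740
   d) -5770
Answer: a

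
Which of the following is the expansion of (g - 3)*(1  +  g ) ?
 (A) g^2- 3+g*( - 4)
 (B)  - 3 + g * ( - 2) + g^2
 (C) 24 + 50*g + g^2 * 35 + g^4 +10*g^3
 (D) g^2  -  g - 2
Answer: B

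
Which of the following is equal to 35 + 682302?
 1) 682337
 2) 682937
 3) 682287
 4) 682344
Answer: 1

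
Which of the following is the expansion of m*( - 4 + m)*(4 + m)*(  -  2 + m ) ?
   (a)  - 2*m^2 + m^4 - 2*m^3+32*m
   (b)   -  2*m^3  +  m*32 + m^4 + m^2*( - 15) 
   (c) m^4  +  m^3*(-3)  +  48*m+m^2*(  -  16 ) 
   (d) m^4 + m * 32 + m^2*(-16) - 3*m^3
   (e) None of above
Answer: e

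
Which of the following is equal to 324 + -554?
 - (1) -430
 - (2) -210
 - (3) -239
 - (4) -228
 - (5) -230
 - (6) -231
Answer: 5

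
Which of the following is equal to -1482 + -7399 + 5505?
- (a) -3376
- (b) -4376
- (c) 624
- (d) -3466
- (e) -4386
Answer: a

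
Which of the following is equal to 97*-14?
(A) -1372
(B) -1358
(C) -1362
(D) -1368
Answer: B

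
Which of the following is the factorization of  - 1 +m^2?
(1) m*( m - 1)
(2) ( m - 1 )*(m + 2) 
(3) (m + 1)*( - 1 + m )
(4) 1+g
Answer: 3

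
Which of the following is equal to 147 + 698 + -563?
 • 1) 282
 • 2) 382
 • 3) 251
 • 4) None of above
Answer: 1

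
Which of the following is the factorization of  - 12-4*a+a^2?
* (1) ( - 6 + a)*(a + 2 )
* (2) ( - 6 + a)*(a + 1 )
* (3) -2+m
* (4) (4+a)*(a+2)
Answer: 1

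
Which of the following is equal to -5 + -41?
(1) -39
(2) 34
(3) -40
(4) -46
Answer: 4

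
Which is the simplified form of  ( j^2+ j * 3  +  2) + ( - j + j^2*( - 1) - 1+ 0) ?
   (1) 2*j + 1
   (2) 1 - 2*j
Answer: 1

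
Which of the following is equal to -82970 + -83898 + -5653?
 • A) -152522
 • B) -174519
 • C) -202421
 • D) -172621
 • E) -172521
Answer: E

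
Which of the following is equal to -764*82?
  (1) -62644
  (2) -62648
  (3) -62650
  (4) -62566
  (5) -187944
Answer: 2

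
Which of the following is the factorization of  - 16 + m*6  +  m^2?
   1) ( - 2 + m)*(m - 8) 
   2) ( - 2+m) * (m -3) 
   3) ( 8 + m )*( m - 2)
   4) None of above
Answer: 3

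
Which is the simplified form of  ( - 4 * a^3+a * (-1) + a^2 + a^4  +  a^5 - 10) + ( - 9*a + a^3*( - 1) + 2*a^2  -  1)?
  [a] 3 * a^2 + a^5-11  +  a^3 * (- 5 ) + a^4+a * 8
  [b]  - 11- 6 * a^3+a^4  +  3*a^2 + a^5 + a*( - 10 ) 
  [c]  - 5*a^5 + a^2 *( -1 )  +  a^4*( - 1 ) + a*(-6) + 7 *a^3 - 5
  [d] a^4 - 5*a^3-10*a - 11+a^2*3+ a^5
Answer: d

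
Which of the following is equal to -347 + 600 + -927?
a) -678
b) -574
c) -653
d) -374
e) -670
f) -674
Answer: f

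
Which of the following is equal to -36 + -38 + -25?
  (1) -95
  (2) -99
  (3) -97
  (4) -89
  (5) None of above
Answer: 2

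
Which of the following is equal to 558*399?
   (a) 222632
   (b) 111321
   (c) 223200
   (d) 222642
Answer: d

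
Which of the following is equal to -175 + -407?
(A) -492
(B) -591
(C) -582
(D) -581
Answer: C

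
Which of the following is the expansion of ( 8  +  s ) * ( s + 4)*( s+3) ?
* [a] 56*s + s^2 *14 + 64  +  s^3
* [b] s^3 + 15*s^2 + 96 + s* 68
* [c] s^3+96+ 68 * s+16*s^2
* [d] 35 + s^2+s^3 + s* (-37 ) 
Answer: b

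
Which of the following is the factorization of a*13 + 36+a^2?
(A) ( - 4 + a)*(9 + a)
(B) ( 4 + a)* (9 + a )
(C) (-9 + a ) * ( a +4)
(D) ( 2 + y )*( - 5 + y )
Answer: B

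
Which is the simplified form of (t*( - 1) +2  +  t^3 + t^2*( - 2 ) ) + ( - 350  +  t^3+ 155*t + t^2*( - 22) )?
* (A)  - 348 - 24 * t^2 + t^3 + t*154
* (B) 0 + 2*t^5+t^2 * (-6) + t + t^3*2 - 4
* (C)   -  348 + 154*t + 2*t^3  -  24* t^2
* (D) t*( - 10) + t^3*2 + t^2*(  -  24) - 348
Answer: C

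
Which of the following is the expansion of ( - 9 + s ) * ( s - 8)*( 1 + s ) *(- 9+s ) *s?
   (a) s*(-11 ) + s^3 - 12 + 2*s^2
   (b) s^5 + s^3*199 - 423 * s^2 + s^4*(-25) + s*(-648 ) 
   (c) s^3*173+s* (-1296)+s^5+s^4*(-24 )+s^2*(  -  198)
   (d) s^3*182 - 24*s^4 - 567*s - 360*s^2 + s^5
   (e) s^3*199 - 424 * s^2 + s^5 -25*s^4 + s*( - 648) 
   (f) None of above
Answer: b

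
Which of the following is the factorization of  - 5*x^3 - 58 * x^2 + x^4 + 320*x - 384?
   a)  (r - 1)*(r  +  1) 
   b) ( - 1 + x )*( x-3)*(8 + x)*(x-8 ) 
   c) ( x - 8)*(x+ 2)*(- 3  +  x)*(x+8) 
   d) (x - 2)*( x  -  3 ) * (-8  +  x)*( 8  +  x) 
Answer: d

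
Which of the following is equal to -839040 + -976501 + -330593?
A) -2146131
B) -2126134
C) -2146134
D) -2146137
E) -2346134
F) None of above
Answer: C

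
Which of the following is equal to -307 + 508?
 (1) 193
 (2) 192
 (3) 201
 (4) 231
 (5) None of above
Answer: 3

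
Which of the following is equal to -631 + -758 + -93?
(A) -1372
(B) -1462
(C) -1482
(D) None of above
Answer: C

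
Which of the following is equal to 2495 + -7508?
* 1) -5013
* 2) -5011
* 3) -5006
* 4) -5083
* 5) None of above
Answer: 1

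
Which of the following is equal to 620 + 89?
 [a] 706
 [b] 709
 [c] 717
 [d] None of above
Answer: b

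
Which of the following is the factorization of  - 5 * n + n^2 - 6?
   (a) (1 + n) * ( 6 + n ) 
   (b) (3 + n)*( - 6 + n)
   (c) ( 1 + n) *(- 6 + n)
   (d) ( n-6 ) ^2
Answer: c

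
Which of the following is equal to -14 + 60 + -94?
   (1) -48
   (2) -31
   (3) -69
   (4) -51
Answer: 1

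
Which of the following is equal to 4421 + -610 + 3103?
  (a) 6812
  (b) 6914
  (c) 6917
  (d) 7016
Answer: b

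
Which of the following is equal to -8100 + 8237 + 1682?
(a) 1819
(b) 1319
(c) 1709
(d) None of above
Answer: a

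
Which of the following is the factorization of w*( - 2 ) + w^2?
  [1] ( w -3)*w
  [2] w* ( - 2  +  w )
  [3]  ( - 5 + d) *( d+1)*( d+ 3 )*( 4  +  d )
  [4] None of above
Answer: 2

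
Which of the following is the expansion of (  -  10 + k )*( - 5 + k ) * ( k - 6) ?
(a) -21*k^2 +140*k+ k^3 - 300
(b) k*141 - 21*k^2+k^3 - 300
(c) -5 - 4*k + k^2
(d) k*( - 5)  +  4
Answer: a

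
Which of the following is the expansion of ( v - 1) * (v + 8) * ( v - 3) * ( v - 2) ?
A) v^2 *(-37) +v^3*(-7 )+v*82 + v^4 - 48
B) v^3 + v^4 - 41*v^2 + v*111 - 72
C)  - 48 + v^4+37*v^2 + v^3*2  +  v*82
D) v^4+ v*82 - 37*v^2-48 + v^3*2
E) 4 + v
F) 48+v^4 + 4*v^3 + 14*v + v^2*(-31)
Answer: D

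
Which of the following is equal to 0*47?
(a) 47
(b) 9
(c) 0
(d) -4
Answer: c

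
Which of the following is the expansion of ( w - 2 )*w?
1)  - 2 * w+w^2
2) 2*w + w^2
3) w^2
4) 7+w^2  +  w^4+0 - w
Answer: 1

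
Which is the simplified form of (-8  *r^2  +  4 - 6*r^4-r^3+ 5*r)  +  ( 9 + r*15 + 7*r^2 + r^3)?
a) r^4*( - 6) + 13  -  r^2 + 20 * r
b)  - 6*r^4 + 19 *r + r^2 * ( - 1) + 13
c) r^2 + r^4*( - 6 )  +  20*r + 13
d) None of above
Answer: a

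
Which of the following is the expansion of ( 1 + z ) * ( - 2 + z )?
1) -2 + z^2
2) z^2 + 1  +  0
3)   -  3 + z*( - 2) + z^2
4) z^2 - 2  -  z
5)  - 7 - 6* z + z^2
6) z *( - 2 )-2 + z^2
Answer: 4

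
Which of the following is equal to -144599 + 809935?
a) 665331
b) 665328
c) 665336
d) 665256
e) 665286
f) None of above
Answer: c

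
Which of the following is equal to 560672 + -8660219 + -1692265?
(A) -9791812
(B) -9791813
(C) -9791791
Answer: A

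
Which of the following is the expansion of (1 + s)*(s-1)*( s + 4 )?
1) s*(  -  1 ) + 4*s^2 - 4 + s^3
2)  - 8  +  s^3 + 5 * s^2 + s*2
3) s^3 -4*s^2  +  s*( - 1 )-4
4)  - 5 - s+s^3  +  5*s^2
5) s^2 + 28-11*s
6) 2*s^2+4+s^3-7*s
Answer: 1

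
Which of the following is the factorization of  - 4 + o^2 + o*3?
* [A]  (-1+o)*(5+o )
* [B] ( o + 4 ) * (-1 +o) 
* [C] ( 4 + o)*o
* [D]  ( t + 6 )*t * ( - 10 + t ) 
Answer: B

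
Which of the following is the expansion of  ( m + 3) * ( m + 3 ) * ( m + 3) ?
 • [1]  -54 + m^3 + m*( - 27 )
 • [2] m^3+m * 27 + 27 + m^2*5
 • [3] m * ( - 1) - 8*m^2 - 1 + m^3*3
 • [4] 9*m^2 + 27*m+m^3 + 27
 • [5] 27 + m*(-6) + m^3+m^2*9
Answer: 4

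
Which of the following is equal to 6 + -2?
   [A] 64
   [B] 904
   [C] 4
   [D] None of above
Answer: C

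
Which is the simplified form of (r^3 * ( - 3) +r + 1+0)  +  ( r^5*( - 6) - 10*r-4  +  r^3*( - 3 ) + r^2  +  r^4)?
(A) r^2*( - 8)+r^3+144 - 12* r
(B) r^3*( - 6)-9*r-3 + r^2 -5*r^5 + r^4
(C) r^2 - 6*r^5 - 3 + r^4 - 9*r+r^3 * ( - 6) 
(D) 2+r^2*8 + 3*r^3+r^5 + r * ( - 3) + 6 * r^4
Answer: C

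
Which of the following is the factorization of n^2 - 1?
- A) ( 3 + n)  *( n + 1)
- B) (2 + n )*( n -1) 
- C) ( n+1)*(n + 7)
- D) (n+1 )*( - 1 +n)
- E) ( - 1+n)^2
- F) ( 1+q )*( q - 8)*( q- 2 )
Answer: D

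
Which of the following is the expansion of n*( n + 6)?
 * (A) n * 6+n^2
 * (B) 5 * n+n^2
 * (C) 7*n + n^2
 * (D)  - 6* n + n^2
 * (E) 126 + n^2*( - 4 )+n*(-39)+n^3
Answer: A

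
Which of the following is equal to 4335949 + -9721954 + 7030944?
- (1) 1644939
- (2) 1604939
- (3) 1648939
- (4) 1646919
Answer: 1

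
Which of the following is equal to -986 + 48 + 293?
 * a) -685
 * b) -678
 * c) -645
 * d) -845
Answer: c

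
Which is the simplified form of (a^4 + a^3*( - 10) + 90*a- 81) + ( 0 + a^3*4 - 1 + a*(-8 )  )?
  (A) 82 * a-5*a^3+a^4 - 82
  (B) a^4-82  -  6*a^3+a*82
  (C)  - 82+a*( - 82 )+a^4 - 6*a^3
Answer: B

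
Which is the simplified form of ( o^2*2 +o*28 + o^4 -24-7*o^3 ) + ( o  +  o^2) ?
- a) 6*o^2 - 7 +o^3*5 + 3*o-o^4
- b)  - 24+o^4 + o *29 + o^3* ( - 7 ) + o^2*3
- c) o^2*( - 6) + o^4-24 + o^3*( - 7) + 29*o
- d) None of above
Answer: b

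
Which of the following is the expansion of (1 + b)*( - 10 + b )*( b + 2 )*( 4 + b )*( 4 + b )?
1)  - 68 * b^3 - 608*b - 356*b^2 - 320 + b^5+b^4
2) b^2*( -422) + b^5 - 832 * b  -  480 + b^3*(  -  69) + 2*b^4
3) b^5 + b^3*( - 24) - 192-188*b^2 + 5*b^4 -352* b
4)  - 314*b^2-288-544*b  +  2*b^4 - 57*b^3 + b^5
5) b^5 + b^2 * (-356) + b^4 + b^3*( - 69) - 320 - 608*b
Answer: 1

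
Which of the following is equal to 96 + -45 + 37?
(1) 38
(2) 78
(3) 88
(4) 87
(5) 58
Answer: 3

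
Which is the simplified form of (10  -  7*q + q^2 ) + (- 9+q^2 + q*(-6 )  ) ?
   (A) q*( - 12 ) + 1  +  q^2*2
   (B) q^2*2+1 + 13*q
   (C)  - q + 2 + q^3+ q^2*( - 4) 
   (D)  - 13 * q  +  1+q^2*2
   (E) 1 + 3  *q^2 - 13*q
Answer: D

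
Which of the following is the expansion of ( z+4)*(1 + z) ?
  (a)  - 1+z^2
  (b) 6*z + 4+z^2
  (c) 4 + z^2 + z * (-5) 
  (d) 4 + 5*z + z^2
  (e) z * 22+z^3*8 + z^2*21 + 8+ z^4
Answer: d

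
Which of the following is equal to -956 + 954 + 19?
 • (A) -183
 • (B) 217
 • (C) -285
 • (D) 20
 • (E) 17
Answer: E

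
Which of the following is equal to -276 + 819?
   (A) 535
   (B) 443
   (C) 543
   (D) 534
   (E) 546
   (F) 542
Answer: C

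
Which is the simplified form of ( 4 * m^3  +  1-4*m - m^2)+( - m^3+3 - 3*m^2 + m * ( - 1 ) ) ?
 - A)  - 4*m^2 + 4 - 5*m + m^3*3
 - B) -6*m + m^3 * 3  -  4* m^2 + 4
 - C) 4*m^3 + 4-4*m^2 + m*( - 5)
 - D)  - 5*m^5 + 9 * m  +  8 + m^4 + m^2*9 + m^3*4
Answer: A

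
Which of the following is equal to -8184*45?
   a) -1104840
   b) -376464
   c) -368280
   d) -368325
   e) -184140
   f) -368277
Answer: c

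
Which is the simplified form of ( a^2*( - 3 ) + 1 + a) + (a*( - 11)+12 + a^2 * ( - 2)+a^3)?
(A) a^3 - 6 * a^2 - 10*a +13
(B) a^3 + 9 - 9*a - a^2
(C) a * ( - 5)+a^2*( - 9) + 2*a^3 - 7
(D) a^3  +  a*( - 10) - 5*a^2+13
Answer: D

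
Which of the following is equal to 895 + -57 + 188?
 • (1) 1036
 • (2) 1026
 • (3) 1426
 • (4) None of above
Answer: 2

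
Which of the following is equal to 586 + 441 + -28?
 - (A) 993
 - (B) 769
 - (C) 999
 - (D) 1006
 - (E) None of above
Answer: C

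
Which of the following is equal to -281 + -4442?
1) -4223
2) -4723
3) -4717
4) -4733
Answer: 2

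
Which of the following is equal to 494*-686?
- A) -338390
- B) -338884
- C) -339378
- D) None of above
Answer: B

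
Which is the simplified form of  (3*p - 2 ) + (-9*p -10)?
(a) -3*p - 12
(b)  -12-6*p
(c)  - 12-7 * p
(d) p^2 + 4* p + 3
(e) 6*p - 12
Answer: b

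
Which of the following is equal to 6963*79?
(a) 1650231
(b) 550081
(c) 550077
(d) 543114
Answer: c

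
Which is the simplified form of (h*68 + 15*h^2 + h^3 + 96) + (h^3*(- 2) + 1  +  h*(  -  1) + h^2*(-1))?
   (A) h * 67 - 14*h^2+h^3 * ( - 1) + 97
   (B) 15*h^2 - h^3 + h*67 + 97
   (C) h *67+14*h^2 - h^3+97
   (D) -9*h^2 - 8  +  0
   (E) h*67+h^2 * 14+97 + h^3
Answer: C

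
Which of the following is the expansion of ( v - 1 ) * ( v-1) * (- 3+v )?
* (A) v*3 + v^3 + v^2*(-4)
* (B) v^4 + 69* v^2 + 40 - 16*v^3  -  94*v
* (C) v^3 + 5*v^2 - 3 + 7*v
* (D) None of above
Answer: D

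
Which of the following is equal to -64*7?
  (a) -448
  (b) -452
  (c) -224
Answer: a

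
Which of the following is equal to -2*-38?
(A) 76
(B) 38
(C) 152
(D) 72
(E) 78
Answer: A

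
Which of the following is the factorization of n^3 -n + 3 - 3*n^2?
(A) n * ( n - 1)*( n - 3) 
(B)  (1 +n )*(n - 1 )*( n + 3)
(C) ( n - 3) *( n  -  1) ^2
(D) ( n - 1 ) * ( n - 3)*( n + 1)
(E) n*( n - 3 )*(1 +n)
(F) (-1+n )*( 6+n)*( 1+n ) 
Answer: D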